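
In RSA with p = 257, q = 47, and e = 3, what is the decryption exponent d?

7851

φ(n) = (p−1)(q−1) = 256·46 = 11776.
Need d with 3·d ≡ 1 (mod 11776). Apply the extended Euclidean algorithm:
11776 = 3925*3 + 1
3 = 3*1 + 0
Back-substitute:
1 = 11776 − 3925·3
So 3·(-3925) ≡ 1 (mod 11776), hence d ≡ -3925 ≡ 7851 (mod 11776).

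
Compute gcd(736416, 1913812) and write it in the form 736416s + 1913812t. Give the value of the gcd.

Repeated division:
1913812 = 2·736416 + 440980
736416 = 1·440980 + 295436
440980 = 1·295436 + 145544
295436 = 2·145544 + 4348
145544 = 33·4348 + 2060
4348 = 2·2060 + 228
2060 = 9·228 + 8
228 = 28·8 + 4
8 = 2·4 + 0
gcd(736416, 1913812) = 4.
Express as a combination:
4 = 228 − 28·8
4 = −28·2060 + 253·228
4 = 253·4348 − 534·2060
4 = −534·145544 + 17875·4348
4 = 17875·295436 − 36284·145544
4 = −36284·440980 + 54159·295436
4 = 54159·736416 − 90443·440980
4 = −90443·1913812 + 235045·736416
So 4 = (-90443)·1913812 + (235045)·736416.

4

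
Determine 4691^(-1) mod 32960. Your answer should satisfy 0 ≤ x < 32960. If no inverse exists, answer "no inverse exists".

gcd(32960, 4691) by repeated division:
32960 = 7*4691 + 123
4691 = 38*123 + 17
123 = 7*17 + 4
17 = 4*4 + 1
4 = 4*1 + 0
Since gcd(4691, 32960) = 1, back-substitute to write 1 as a combination:
1 = 17 − 4·4
1 = −4·123 + 29·17
1 = 29·4691 − 1106·123
1 = −1106·32960 + 7771·4691
So 4691·7771 ≡ 1 (mod 32960).

7771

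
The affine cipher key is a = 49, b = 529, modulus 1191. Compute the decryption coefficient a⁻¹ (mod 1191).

316

Extended Euclidean algorithm:
1191 = 24·49 + 15
49 = 3·15 + 4
15 = 3·4 + 3
4 = 1·3 + 1
3 = 3·1 + 0
The gcd is 1. Working backward:
1 = 4 − 3
1 = −15 + 4·4
1 = 4·49 − 13·15
1 = −13·1191 + 316·49
So 49·316 ≡ 1 (mod 1191).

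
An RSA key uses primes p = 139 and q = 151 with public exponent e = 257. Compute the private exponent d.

φ(n) = (p−1)(q−1) = 138·150 = 20700.
Need d with 257·d ≡ 1 (mod 20700). Apply the extended Euclidean algorithm:
20700 = 80×257 + 140
257 = 1×140 + 117
140 = 1×117 + 23
117 = 5×23 + 2
23 = 11×2 + 1
2 = 2×1 + 0
Back-substitute:
1 = 23 − 11·2
1 = −11·117 + 56·23
1 = 56·140 − 67·117
1 = −67·257 + 123·140
1 = 123·20700 − 9907·257
So 257·(-9907) ≡ 1 (mod 20700), hence d ≡ -9907 ≡ 10793 (mod 20700).

10793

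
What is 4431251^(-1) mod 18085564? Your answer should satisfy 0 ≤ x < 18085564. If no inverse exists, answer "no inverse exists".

gcd(18085564, 4431251) by repeated division:
18085564 = 4·4431251 + 360560
4431251 = 12·360560 + 104531
360560 = 3·104531 + 46967
104531 = 2·46967 + 10597
46967 = 4·10597 + 4579
10597 = 2·4579 + 1439
4579 = 3·1439 + 262
1439 = 5·262 + 129
262 = 2·129 + 4
129 = 32·4 + 1
4 = 4·1 + 0
The gcd is 1. Working backward:
1 = 129 − 32·4
1 = −32·262 + 65·129
1 = 65·1439 − 357·262
1 = −357·4579 + 1136·1439
1 = 1136·10597 − 2629·4579
1 = −2629·46967 + 11652·10597
1 = 11652·104531 − 25933·46967
1 = −25933·360560 + 89451·104531
1 = 89451·4431251 − 1099345·360560
1 = −1099345·18085564 + 4486831·4431251
So 4431251·4486831 ≡ 1 (mod 18085564).

4486831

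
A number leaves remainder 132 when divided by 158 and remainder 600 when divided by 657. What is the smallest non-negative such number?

75498

Write x = 132 + 158·k. Then 158·k ≡ 600 − 132 ≡ 468 (mod 657).
Need 158⁻¹ mod 657. Extended Euclid on (657, 158):
657 = 4·158 + 25
158 = 6·25 + 8
25 = 3·8 + 1
8 = 8·1 + 0
Back-substitute:
1 = 25 − 3·8
1 = −3·158 + 19·25
1 = 19·657 − 79·158
158⁻¹ ≡ 578 (mod 657), so k ≡ 578·468 ≡ 477 (mod 657).
x = 132 + 158·477 = 75498.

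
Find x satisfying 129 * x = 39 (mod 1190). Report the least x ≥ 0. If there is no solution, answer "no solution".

First find gcd(129, 1190):
1190 = 9*129 + 29
129 = 4*29 + 13
29 = 2*13 + 3
13 = 4*3 + 1
3 = 3*1 + 0
gcd = 1, so a unique solution mod 1190 exists.
Back-substitute for the Bézout coefficients:
1 = 13 − 4·3
1 = −4·29 + 9·13
1 = 9·129 − 40·29
1 = −40·1190 + 369·129
So 129·(369) ≡ 1 (mod 1190), giving 129⁻¹ ≡ 369.
x ≡ 129⁻¹·39 ≡ 369·39 ≡ 111 (mod 1190).

111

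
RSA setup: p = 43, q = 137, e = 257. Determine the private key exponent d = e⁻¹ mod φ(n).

689

φ(n) = (p−1)(q−1) = 42·136 = 5712.
Need d with 257·d ≡ 1 (mod 5712). Apply the extended Euclidean algorithm:
5712 = 22×257 + 58
257 = 4×58 + 25
58 = 2×25 + 8
25 = 3×8 + 1
8 = 8×1 + 0
Back-substitute:
1 = 25 − 3·8
1 = −3·58 + 7·25
1 = 7·257 − 31·58
1 = −31·5712 + 689·257
So 257·689 ≡ 1 (mod 5712), hence d = 689.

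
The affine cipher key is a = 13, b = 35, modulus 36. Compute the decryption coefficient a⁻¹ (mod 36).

Apply the Euclidean algorithm to 36 and 13:
36 = 2×13 + 10
13 = 1×10 + 3
10 = 3×3 + 1
3 = 3×1 + 0
gcd = 1, so the inverse exists. Back-substitute:
1 = 10 − 3·3
1 = −3·13 + 4·10
1 = 4·36 − 11·13
So 13·(-11) ≡ 1 (mod 36), and -11 ≡ 25 (mod 36).

25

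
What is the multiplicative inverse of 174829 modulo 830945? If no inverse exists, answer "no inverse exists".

Run Euclid on (830945, 174829):
830945 = 4×174829 + 131629
174829 = 1×131629 + 43200
131629 = 3×43200 + 2029
43200 = 21×2029 + 591
2029 = 3×591 + 256
591 = 2×256 + 79
256 = 3×79 + 19
79 = 4×19 + 3
19 = 6×3 + 1
3 = 3×1 + 0
gcd = 1, so the inverse exists. Back-substitute:
1 = 19 − 6·3
1 = −6·79 + 25·19
1 = 25·256 − 81·79
1 = −81·591 + 187·256
1 = 187·2029 − 642·591
1 = −642·43200 + 13669·2029
1 = 13669·131629 − 41649·43200
1 = −41649·174829 + 55318·131629
1 = 55318·830945 − 262921·174829
Hence 174829⁻¹ ≡ -262921 ≡ 568024 (mod 830945).

568024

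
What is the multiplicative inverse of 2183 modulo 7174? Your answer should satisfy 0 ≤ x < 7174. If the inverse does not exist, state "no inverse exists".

Extended Euclidean algorithm:
7174 = 3·2183 + 625
2183 = 3·625 + 308
625 = 2·308 + 9
308 = 34·9 + 2
9 = 4·2 + 1
2 = 2·1 + 0
The gcd is 1. Working backward:
1 = 9 − 4·2
1 = −4·308 + 137·9
1 = 137·625 − 278·308
1 = −278·2183 + 971·625
1 = 971·7174 − 3191·2183
Thus 2183·(-3191) ≡ 1 (mod 7174); reducing, -3191 mod 7174 = 3983.

3983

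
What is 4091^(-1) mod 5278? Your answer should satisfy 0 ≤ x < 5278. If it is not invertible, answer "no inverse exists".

2161

Run Euclid on (5278, 4091):
5278 = 1×4091 + 1187
4091 = 3×1187 + 530
1187 = 2×530 + 127
530 = 4×127 + 22
127 = 5×22 + 17
22 = 1×17 + 5
17 = 3×5 + 2
5 = 2×2 + 1
2 = 2×1 + 0
gcd = 1, so the inverse exists. Back-substitute:
1 = 5 − 2·2
1 = −2·17 + 7·5
1 = 7·22 − 9·17
1 = −9·127 + 52·22
1 = 52·530 − 217·127
1 = −217·1187 + 486·530
1 = 486·4091 − 1675·1187
1 = −1675·5278 + 2161·4091
So 4091·2161 ≡ 1 (mod 5278).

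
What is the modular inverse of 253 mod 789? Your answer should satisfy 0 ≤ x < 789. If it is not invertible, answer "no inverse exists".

Run Euclid on (789, 253):
789 = 3×253 + 30
253 = 8×30 + 13
30 = 2×13 + 4
13 = 3×4 + 1
4 = 4×1 + 0
gcd = 1, so the inverse exists. Back-substitute:
1 = 13 − 3·4
1 = −3·30 + 7·13
1 = 7·253 − 59·30
1 = −59·789 + 184·253
So 253·184 ≡ 1 (mod 789).

184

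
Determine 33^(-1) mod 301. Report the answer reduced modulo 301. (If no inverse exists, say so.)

73

Extended Euclidean algorithm:
301 = 9*33 + 4
33 = 8*4 + 1
4 = 4*1 + 0
gcd = 1, so the inverse exists. Back-substitute:
1 = 33 − 8·4
1 = −8·301 + 73·33
So 33·73 ≡ 1 (mod 301).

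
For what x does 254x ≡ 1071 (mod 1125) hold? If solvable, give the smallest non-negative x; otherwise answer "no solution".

First find gcd(254, 1125):
1125 = 4·254 + 109
254 = 2·109 + 36
109 = 3·36 + 1
36 = 36·1 + 0
gcd = 1, so a unique solution mod 1125 exists.
Back-substitute for the Bézout coefficients:
1 = 109 − 3·36
1 = −3·254 + 7·109
1 = 7·1125 − 31·254
So 254·(-31) ≡ 1 (mod 1125), giving 254⁻¹ ≡ 1094.
x ≡ 254⁻¹·1071 ≡ 1094·1071 ≡ 549 (mod 1125).

549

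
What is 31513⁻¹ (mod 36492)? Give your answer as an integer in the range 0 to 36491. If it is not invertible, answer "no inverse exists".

13537

gcd(36492, 31513) by repeated division:
36492 = 1×31513 + 4979
31513 = 6×4979 + 1639
4979 = 3×1639 + 62
1639 = 26×62 + 27
62 = 2×27 + 8
27 = 3×8 + 3
8 = 2×3 + 2
3 = 1×2 + 1
2 = 2×1 + 0
The gcd is 1. Working backward:
1 = 3 − 2
1 = −8 + 3·3
1 = 3·27 − 10·8
1 = −10·62 + 23·27
1 = 23·1639 − 608·62
1 = −608·4979 + 1847·1639
1 = 1847·31513 − 11690·4979
1 = −11690·36492 + 13537·31513
So 31513·13537 ≡ 1 (mod 36492).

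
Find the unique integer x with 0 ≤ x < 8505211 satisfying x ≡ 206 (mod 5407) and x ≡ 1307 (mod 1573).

Write x = 206 + 5407·k. Then 5407·k ≡ 1307 − 206 ≡ 1101 (mod 1573).
Need 5407⁻¹ mod 1573. Extended Euclid on (1573, 688):
1573 = 2*688 + 197
688 = 3*197 + 97
197 = 2*97 + 3
97 = 32*3 + 1
3 = 3*1 + 0
Back-substitute:
1 = 97 − 32·3
1 = −32·197 + 65·97
1 = 65·688 − 227·197
1 = −227·1573 + 519·688
5407⁻¹ ≡ 519 (mod 1573), so k ≡ 519·1101 ≡ 420 (mod 1573).
x = 206 + 5407·420 = 2271146.

2271146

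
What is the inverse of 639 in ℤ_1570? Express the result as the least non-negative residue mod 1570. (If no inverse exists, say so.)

1199

Extended Euclidean algorithm:
1570 = 2·639 + 292
639 = 2·292 + 55
292 = 5·55 + 17
55 = 3·17 + 4
17 = 4·4 + 1
4 = 4·1 + 0
Since gcd(639, 1570) = 1, back-substitute to write 1 as a combination:
1 = 17 − 4·4
1 = −4·55 + 13·17
1 = 13·292 − 69·55
1 = −69·639 + 151·292
1 = 151·1570 − 371·639
Thus 639·(-371) ≡ 1 (mod 1570); reducing, -371 mod 1570 = 1199.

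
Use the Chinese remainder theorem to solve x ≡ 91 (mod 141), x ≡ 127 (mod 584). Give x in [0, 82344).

Write x = 91 + 141·k. Then 141·k ≡ 127 − 91 ≡ 36 (mod 584).
Need 141⁻¹ mod 584. Extended Euclid on (584, 141):
584 = 4*141 + 20
141 = 7*20 + 1
20 = 20*1 + 0
Back-substitute:
1 = 141 − 7·20
1 = −7·584 + 29·141
141⁻¹ ≡ 29 (mod 584), so k ≡ 29·36 ≡ 460 (mod 584).
x = 91 + 141·460 = 64951.

64951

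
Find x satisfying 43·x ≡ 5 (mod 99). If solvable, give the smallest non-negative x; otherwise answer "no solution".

83

First find gcd(43, 99):
99 = 2*43 + 13
43 = 3*13 + 4
13 = 3*4 + 1
4 = 4*1 + 0
gcd = 1, so a unique solution mod 99 exists.
Back-substitute for the Bézout coefficients:
1 = 13 − 3·4
1 = −3·43 + 10·13
1 = 10·99 − 23·43
So 43·(-23) ≡ 1 (mod 99), giving 43⁻¹ ≡ 76.
x ≡ 43⁻¹·5 ≡ 76·5 ≡ 83 (mod 99).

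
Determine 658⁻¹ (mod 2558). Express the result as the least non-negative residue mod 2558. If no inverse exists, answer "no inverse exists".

no inverse exists

Euclidean algorithm on 2558, 658:
2558 = 3×658 + 584
658 = 1×584 + 74
584 = 7×74 + 66
74 = 1×66 + 8
66 = 8×8 + 2
8 = 4×2 + 0
gcd(658, 2558) = 2 ≠ 1, so 658 has no multiplicative inverse modulo 2558.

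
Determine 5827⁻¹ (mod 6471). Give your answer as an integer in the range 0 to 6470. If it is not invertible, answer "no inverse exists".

1879

Extended Euclidean algorithm:
6471 = 1·5827 + 644
5827 = 9·644 + 31
644 = 20·31 + 24
31 = 1·24 + 7
24 = 3·7 + 3
7 = 2·3 + 1
3 = 3·1 + 0
The gcd is 1. Working backward:
1 = 7 − 2·3
1 = −2·24 + 7·7
1 = 7·31 − 9·24
1 = −9·644 + 187·31
1 = 187·5827 − 1692·644
1 = −1692·6471 + 1879·5827
So 5827·1879 ≡ 1 (mod 6471).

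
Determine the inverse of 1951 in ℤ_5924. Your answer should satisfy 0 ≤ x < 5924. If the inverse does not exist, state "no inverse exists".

1919

gcd(5924, 1951) by repeated division:
5924 = 3×1951 + 71
1951 = 27×71 + 34
71 = 2×34 + 3
34 = 11×3 + 1
3 = 3×1 + 0
The gcd is 1. Working backward:
1 = 34 − 11·3
1 = −11·71 + 23·34
1 = 23·1951 − 632·71
1 = −632·5924 + 1919·1951
So 1951·1919 ≡ 1 (mod 5924).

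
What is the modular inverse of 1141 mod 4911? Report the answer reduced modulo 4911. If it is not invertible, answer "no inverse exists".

Run Euclid on (4911, 1141):
4911 = 4×1141 + 347
1141 = 3×347 + 100
347 = 3×100 + 47
100 = 2×47 + 6
47 = 7×6 + 5
6 = 1×5 + 1
5 = 5×1 + 0
The gcd is 1. Working backward:
1 = 6 − 5
1 = −47 + 8·6
1 = 8·100 − 17·47
1 = −17·347 + 59·100
1 = 59·1141 − 194·347
1 = −194·4911 + 835·1141
So 1141·835 ≡ 1 (mod 4911).

835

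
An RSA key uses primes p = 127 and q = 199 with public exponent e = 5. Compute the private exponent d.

φ(n) = (p−1)(q−1) = 126·198 = 24948.
Need d with 5·d ≡ 1 (mod 24948). Apply the extended Euclidean algorithm:
24948 = 4989×5 + 3
5 = 1×3 + 2
3 = 1×2 + 1
2 = 2×1 + 0
Back-substitute:
1 = 3 − 2
1 = −5 + 2·3
1 = 2·24948 − 9979·5
So 5·(-9979) ≡ 1 (mod 24948), hence d ≡ -9979 ≡ 14969 (mod 24948).

14969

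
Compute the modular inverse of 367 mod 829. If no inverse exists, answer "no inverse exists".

gcd(829, 367) by repeated division:
829 = 2×367 + 95
367 = 3×95 + 82
95 = 1×82 + 13
82 = 6×13 + 4
13 = 3×4 + 1
4 = 4×1 + 0
The gcd is 1. Working backward:
1 = 13 − 3·4
1 = −3·82 + 19·13
1 = 19·95 − 22·82
1 = −22·367 + 85·95
1 = 85·829 − 192·367
So 367·(-192) ≡ 1 (mod 829), and -192 ≡ 637 (mod 829).

637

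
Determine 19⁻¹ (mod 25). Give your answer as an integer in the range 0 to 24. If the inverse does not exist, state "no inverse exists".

4

gcd(25, 19) by repeated division:
25 = 1·19 + 6
19 = 3·6 + 1
6 = 6·1 + 0
gcd = 1, so the inverse exists. Back-substitute:
1 = 19 − 3·6
1 = −3·25 + 4·19
So 19·4 ≡ 1 (mod 25).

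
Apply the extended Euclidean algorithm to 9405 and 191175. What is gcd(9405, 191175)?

Euclidean algorithm:
191175 = 20*9405 + 3075
9405 = 3*3075 + 180
3075 = 17*180 + 15
180 = 12*15 + 0
gcd(9405, 191175) = 15.
Back-substituting:
15 = 3075 − 17·180
15 = −17·9405 + 52·3075
15 = 52·191175 − 1057·9405
So 15 = (52)·191175 + (-1057)·9405.

15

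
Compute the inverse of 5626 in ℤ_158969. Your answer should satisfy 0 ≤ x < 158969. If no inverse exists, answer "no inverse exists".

gcd(158969, 5626) by repeated division:
158969 = 28×5626 + 1441
5626 = 3×1441 + 1303
1441 = 1×1303 + 138
1303 = 9×138 + 61
138 = 2×61 + 16
61 = 3×16 + 13
16 = 1×13 + 3
13 = 4×3 + 1
3 = 3×1 + 0
The gcd is 1. Working backward:
1 = 13 − 4·3
1 = −4·16 + 5·13
1 = 5·61 − 19·16
1 = −19·138 + 43·61
1 = 43·1303 − 406·138
1 = −406·1441 + 449·1303
1 = 449·5626 − 1753·1441
1 = −1753·158969 + 49533·5626
So 5626·49533 ≡ 1 (mod 158969).

49533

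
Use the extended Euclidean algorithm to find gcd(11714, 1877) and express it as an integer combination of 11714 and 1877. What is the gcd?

1

Euclidean algorithm:
11714 = 6×1877 + 452
1877 = 4×452 + 69
452 = 6×69 + 38
69 = 1×38 + 31
38 = 1×31 + 7
31 = 4×7 + 3
7 = 2×3 + 1
3 = 3×1 + 0
gcd(11714, 1877) = 1.
Back-substituting:
1 = 7 − 2·3
1 = −2·31 + 9·7
1 = 9·38 − 11·31
1 = −11·69 + 20·38
1 = 20·452 − 131·69
1 = −131·1877 + 544·452
1 = 544·11714 − 3395·1877
So 1 = (544)·11714 + (-3395)·1877.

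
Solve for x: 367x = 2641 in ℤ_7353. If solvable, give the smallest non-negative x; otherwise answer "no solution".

6118

First find gcd(367, 7353):
7353 = 20·367 + 13
367 = 28·13 + 3
13 = 4·3 + 1
3 = 3·1 + 0
gcd = 1, so a unique solution mod 7353 exists.
Back-substitute for the Bézout coefficients:
1 = 13 − 4·3
1 = −4·367 + 113·13
1 = 113·7353 − 2264·367
So 367·(-2264) ≡ 1 (mod 7353), giving 367⁻¹ ≡ 5089.
x ≡ 367⁻¹·2641 ≡ 5089·2641 ≡ 6118 (mod 7353).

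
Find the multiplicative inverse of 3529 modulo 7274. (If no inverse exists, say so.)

Extended Euclidean algorithm:
7274 = 2·3529 + 216
3529 = 16·216 + 73
216 = 2·73 + 70
73 = 1·70 + 3
70 = 23·3 + 1
3 = 3·1 + 0
Since gcd(3529, 7274) = 1, back-substitute to write 1 as a combination:
1 = 70 − 23·3
1 = −23·73 + 24·70
1 = 24·216 − 71·73
1 = −71·3529 + 1160·216
1 = 1160·7274 − 2391·3529
So 3529·(-2391) ≡ 1 (mod 7274), and -2391 ≡ 4883 (mod 7274).

4883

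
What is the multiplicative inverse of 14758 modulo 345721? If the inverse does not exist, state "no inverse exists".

307888

Run Euclid on (345721, 14758):
345721 = 23*14758 + 6287
14758 = 2*6287 + 2184
6287 = 2*2184 + 1919
2184 = 1*1919 + 265
1919 = 7*265 + 64
265 = 4*64 + 9
64 = 7*9 + 1
9 = 9*1 + 0
The gcd is 1. Working backward:
1 = 64 − 7·9
1 = −7·265 + 29·64
1 = 29·1919 − 210·265
1 = −210·2184 + 239·1919
1 = 239·6287 − 688·2184
1 = −688·14758 + 1615·6287
1 = 1615·345721 − 37833·14758
Hence 14758⁻¹ ≡ -37833 ≡ 307888 (mod 345721).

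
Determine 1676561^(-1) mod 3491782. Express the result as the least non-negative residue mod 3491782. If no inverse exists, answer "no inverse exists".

Run Euclid on (3491782, 1676561):
3491782 = 2*1676561 + 138660
1676561 = 12*138660 + 12641
138660 = 10*12641 + 12250
12641 = 1*12250 + 391
12250 = 31*391 + 129
391 = 3*129 + 4
129 = 32*4 + 1
4 = 4*1 + 0
The gcd is 1. Working backward:
1 = 129 − 32·4
1 = −32·391 + 97·129
1 = 97·12250 − 3039·391
1 = −3039·12641 + 3136·12250
1 = 3136·138660 − 34399·12641
1 = −34399·1676561 + 415924·138660
1 = 415924·3491782 − 866247·1676561
So 1676561·(-866247) ≡ 1 (mod 3491782), and -866247 ≡ 2625535 (mod 3491782).

2625535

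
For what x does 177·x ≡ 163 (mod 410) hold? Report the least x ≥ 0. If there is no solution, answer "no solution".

First find gcd(177, 410):
410 = 2·177 + 56
177 = 3·56 + 9
56 = 6·9 + 2
9 = 4·2 + 1
2 = 2·1 + 0
gcd = 1, so a unique solution mod 410 exists.
Back-substitute for the Bézout coefficients:
1 = 9 − 4·2
1 = −4·56 + 25·9
1 = 25·177 − 79·56
1 = −79·410 + 183·177
So 177·(183) ≡ 1 (mod 410), giving 177⁻¹ ≡ 183.
x ≡ 177⁻¹·163 ≡ 183·163 ≡ 309 (mod 410).

309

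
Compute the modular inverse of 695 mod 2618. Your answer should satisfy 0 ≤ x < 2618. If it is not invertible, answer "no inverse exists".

501

gcd(2618, 695) by repeated division:
2618 = 3·695 + 533
695 = 1·533 + 162
533 = 3·162 + 47
162 = 3·47 + 21
47 = 2·21 + 5
21 = 4·5 + 1
5 = 5·1 + 0
Since gcd(695, 2618) = 1, back-substitute to write 1 as a combination:
1 = 21 − 4·5
1 = −4·47 + 9·21
1 = 9·162 − 31·47
1 = −31·533 + 102·162
1 = 102·695 − 133·533
1 = −133·2618 + 501·695
So 695·501 ≡ 1 (mod 2618).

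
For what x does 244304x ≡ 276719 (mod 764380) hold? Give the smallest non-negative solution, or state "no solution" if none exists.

gcd(244304, 764380):
764380 = 3·244304 + 31468
244304 = 7·31468 + 24028
31468 = 1·24028 + 7440
24028 = 3·7440 + 1708
7440 = 4·1708 + 608
1708 = 2·608 + 492
608 = 1·492 + 116
492 = 4·116 + 28
116 = 4·28 + 4
28 = 7·4 + 0
gcd = 4, but 4 ∤ 276719, so the congruence has no solution.

no solution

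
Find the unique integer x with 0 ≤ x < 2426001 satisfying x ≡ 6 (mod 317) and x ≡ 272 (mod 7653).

2273213

Write x = 6 + 317·k. Then 317·k ≡ 272 − 6 ≡ 266 (mod 7653).
Need 317⁻¹ mod 7653. Extended Euclid on (7653, 317):
7653 = 24·317 + 45
317 = 7·45 + 2
45 = 22·2 + 1
2 = 2·1 + 0
Back-substitute:
1 = 45 − 22·2
1 = −22·317 + 155·45
1 = 155·7653 − 3742·317
317⁻¹ ≡ 3911 (mod 7653), so k ≡ 3911·266 ≡ 7171 (mod 7653).
x = 6 + 317·7171 = 2273213.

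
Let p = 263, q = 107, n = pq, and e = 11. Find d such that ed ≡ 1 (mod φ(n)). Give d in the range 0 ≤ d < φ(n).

φ(n) = (p−1)(q−1) = 262·106 = 27772.
Need d with 11·d ≡ 1 (mod 27772). Apply the extended Euclidean algorithm:
27772 = 2524×11 + 8
11 = 1×8 + 3
8 = 2×3 + 2
3 = 1×2 + 1
2 = 2×1 + 0
Back-substitute:
1 = 3 − 2
1 = −8 + 3·3
1 = 3·11 − 4·8
1 = −4·27772 + 10099·11
So 11·10099 ≡ 1 (mod 27772), hence d = 10099.

10099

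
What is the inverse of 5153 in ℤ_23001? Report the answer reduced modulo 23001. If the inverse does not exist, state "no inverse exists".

7115

gcd(23001, 5153) by repeated division:
23001 = 4×5153 + 2389
5153 = 2×2389 + 375
2389 = 6×375 + 139
375 = 2×139 + 97
139 = 1×97 + 42
97 = 2×42 + 13
42 = 3×13 + 3
13 = 4×3 + 1
3 = 3×1 + 0
Since gcd(5153, 23001) = 1, back-substitute to write 1 as a combination:
1 = 13 − 4·3
1 = −4·42 + 13·13
1 = 13·97 − 30·42
1 = −30·139 + 43·97
1 = 43·375 − 116·139
1 = −116·2389 + 739·375
1 = 739·5153 − 1594·2389
1 = −1594·23001 + 7115·5153
So 5153·7115 ≡ 1 (mod 23001).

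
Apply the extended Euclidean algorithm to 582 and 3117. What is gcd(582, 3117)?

Euclidean algorithm:
3117 = 5×582 + 207
582 = 2×207 + 168
207 = 1×168 + 39
168 = 4×39 + 12
39 = 3×12 + 3
12 = 4×3 + 0
gcd(582, 3117) = 3.
Working backward:
3 = 39 − 3·12
3 = −3·168 + 13·39
3 = 13·207 − 16·168
3 = −16·582 + 45·207
3 = 45·3117 − 241·582
So 3 = (45)·3117 + (-241)·582.

3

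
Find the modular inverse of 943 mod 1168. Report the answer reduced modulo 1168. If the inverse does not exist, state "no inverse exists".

815

Run Euclid on (1168, 943):
1168 = 1·943 + 225
943 = 4·225 + 43
225 = 5·43 + 10
43 = 4·10 + 3
10 = 3·3 + 1
3 = 3·1 + 0
The gcd is 1. Working backward:
1 = 10 − 3·3
1 = −3·43 + 13·10
1 = 13·225 − 68·43
1 = −68·943 + 285·225
1 = 285·1168 − 353·943
Thus 943·(-353) ≡ 1 (mod 1168); reducing, -353 mod 1168 = 815.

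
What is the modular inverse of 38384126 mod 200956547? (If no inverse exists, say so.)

no inverse exists

Compute gcd(38384126, 200956547):
200956547 = 5·38384126 + 9035917
38384126 = 4·9035917 + 2240458
9035917 = 4·2240458 + 74085
2240458 = 30·74085 + 17908
74085 = 4·17908 + 2453
17908 = 7·2453 + 737
2453 = 3·737 + 242
737 = 3·242 + 11
242 = 22·11 + 0
Since gcd = 11 > 1, 38384126 is not a unit mod 200956547.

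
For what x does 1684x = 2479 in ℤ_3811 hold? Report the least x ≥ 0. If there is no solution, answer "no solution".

3774

First find gcd(1684, 3811):
3811 = 2*1684 + 443
1684 = 3*443 + 355
443 = 1*355 + 88
355 = 4*88 + 3
88 = 29*3 + 1
3 = 3*1 + 0
gcd = 1, so a unique solution mod 3811 exists.
Back-substitute for the Bézout coefficients:
1 = 88 − 29·3
1 = −29·355 + 117·88
1 = 117·443 − 146·355
1 = −146·1684 + 555·443
1 = 555·3811 − 1256·1684
So 1684·(-1256) ≡ 1 (mod 3811), giving 1684⁻¹ ≡ 2555.
x ≡ 1684⁻¹·2479 ≡ 2555·2479 ≡ 3774 (mod 3811).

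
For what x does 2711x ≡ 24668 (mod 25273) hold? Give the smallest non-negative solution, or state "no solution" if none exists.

First find gcd(2711, 25273):
25273 = 9×2711 + 874
2711 = 3×874 + 89
874 = 9×89 + 73
89 = 1×73 + 16
73 = 4×16 + 9
16 = 1×9 + 7
9 = 1×7 + 2
7 = 3×2 + 1
2 = 2×1 + 0
gcd = 1, so a unique solution mod 25273 exists.
Back-substitute for the Bézout coefficients:
1 = 7 − 3·2
1 = −3·9 + 4·7
1 = 4·16 − 7·9
1 = −7·73 + 32·16
1 = 32·89 − 39·73
1 = −39·874 + 383·89
1 = 383·2711 − 1188·874
1 = −1188·25273 + 11075·2711
So 2711·(11075) ≡ 1 (mod 25273), giving 2711⁻¹ ≡ 11075.
x ≡ 2711⁻¹·24668 ≡ 11075·24668 ≡ 22243 (mod 25273).

22243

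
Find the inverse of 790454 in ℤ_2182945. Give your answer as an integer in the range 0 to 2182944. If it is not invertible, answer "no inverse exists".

gcd(2182945, 790454) by repeated division:
2182945 = 2*790454 + 602037
790454 = 1*602037 + 188417
602037 = 3*188417 + 36786
188417 = 5*36786 + 4487
36786 = 8*4487 + 890
4487 = 5*890 + 37
890 = 24*37 + 2
37 = 18*2 + 1
2 = 2*1 + 0
Since gcd(790454, 2182945) = 1, back-substitute to write 1 as a combination:
1 = 37 − 18·2
1 = −18·890 + 433·37
1 = 433·4487 − 2183·890
1 = −2183·36786 + 17897·4487
1 = 17897·188417 − 91668·36786
1 = −91668·602037 + 292901·188417
1 = 292901·790454 − 384569·602037
1 = −384569·2182945 + 1062039·790454
So 790454·1062039 ≡ 1 (mod 2182945).

1062039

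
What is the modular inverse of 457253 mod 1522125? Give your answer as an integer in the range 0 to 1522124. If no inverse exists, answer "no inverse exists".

Extended Euclidean algorithm:
1522125 = 3·457253 + 150366
457253 = 3·150366 + 6155
150366 = 24·6155 + 2646
6155 = 2·2646 + 863
2646 = 3·863 + 57
863 = 15·57 + 8
57 = 7·8 + 1
8 = 8·1 + 0
gcd = 1, so the inverse exists. Back-substitute:
1 = 57 − 7·8
1 = −7·863 + 106·57
1 = 106·2646 − 325·863
1 = −325·6155 + 756·2646
1 = 756·150366 − 18469·6155
1 = −18469·457253 + 56163·150366
1 = 56163·1522125 − 186958·457253
So 457253·(-186958) ≡ 1 (mod 1522125), and -186958 ≡ 1335167 (mod 1522125).

1335167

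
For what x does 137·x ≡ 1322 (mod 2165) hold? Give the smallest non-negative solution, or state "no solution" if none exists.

First find gcd(137, 2165):
2165 = 15×137 + 110
137 = 1×110 + 27
110 = 4×27 + 2
27 = 13×2 + 1
2 = 2×1 + 0
gcd = 1, so a unique solution mod 2165 exists.
Back-substitute for the Bézout coefficients:
1 = 27 − 13·2
1 = −13·110 + 53·27
1 = 53·137 − 66·110
1 = −66·2165 + 1043·137
So 137·(1043) ≡ 1 (mod 2165), giving 137⁻¹ ≡ 1043.
x ≡ 137⁻¹·1322 ≡ 1043·1322 ≡ 1906 (mod 2165).

1906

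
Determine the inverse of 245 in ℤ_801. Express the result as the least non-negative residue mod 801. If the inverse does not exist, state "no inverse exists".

Extended Euclidean algorithm:
801 = 3*245 + 66
245 = 3*66 + 47
66 = 1*47 + 19
47 = 2*19 + 9
19 = 2*9 + 1
9 = 9*1 + 0
gcd = 1, so the inverse exists. Back-substitute:
1 = 19 − 2·9
1 = −2·47 + 5·19
1 = 5·66 − 7·47
1 = −7·245 + 26·66
1 = 26·801 − 85·245
Thus 245·(-85) ≡ 1 (mod 801); reducing, -85 mod 801 = 716.

716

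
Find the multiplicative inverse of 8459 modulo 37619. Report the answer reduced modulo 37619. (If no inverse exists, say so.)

Run Euclid on (37619, 8459):
37619 = 4*8459 + 3783
8459 = 2*3783 + 893
3783 = 4*893 + 211
893 = 4*211 + 49
211 = 4*49 + 15
49 = 3*15 + 4
15 = 3*4 + 3
4 = 1*3 + 1
3 = 3*1 + 0
The gcd is 1. Working backward:
1 = 4 − 3
1 = −15 + 4·4
1 = 4·49 − 13·15
1 = −13·211 + 56·49
1 = 56·893 − 237·211
1 = −237·3783 + 1004·893
1 = 1004·8459 − 2245·3783
1 = −2245·37619 + 9984·8459
So 8459·9984 ≡ 1 (mod 37619).

9984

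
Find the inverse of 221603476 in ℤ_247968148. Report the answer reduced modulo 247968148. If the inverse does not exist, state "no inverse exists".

no inverse exists

Euclidean algorithm on 247968148, 221603476:
247968148 = 1×221603476 + 26364672
221603476 = 8×26364672 + 10686100
26364672 = 2×10686100 + 4992472
10686100 = 2×4992472 + 701156
4992472 = 7×701156 + 84380
701156 = 8×84380 + 26116
84380 = 3×26116 + 6032
26116 = 4×6032 + 1988
6032 = 3×1988 + 68
1988 = 29×68 + 16
68 = 4×16 + 4
16 = 4×4 + 0
gcd(221603476, 247968148) = 4 ≠ 1, so 221603476 has no multiplicative inverse modulo 247968148.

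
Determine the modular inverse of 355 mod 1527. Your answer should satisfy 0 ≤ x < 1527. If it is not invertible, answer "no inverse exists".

Extended Euclidean algorithm:
1527 = 4·355 + 107
355 = 3·107 + 34
107 = 3·34 + 5
34 = 6·5 + 4
5 = 1·4 + 1
4 = 4·1 + 0
gcd = 1, so the inverse exists. Back-substitute:
1 = 5 − 4
1 = −34 + 7·5
1 = 7·107 − 22·34
1 = −22·355 + 73·107
1 = 73·1527 − 314·355
So 355·(-314) ≡ 1 (mod 1527), and -314 ≡ 1213 (mod 1527).

1213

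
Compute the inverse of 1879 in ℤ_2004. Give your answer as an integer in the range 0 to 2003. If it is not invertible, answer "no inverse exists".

Apply the Euclidean algorithm to 2004 and 1879:
2004 = 1*1879 + 125
1879 = 15*125 + 4
125 = 31*4 + 1
4 = 4*1 + 0
gcd = 1, so the inverse exists. Back-substitute:
1 = 125 − 31·4
1 = −31·1879 + 466·125
1 = 466·2004 − 497·1879
Thus 1879·(-497) ≡ 1 (mod 2004); reducing, -497 mod 2004 = 1507.

1507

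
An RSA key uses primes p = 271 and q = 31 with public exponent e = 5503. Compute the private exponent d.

φ(n) = (p−1)(q−1) = 270·30 = 8100.
Need d with 5503·d ≡ 1 (mod 8100). Apply the extended Euclidean algorithm:
8100 = 1×5503 + 2597
5503 = 2×2597 + 309
2597 = 8×309 + 125
309 = 2×125 + 59
125 = 2×59 + 7
59 = 8×7 + 3
7 = 2×3 + 1
3 = 3×1 + 0
Back-substitute:
1 = 7 − 2·3
1 = −2·59 + 17·7
1 = 17·125 − 36·59
1 = −36·309 + 89·125
1 = 89·2597 − 748·309
1 = −748·5503 + 1585·2597
1 = 1585·8100 − 2333·5503
So 5503·(-2333) ≡ 1 (mod 8100), hence d ≡ -2333 ≡ 5767 (mod 8100).

5767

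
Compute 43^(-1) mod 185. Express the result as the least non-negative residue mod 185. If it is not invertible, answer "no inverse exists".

142

Extended Euclidean algorithm:
185 = 4·43 + 13
43 = 3·13 + 4
13 = 3·4 + 1
4 = 4·1 + 0
gcd = 1, so the inverse exists. Back-substitute:
1 = 13 − 3·4
1 = −3·43 + 10·13
1 = 10·185 − 43·43
Hence 43⁻¹ ≡ -43 ≡ 142 (mod 185).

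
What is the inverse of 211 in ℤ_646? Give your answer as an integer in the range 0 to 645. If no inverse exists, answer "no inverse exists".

Extended Euclidean algorithm:
646 = 3*211 + 13
211 = 16*13 + 3
13 = 4*3 + 1
3 = 3*1 + 0
Since gcd(211, 646) = 1, back-substitute to write 1 as a combination:
1 = 13 − 4·3
1 = −4·211 + 65·13
1 = 65·646 − 199·211
Thus 211·(-199) ≡ 1 (mod 646); reducing, -199 mod 646 = 447.

447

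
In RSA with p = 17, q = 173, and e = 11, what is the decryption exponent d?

1251

φ(n) = (p−1)(q−1) = 16·172 = 2752.
Need d with 11·d ≡ 1 (mod 2752). Apply the extended Euclidean algorithm:
2752 = 250·11 + 2
11 = 5·2 + 1
2 = 2·1 + 0
Back-substitute:
1 = 11 − 5·2
1 = −5·2752 + 1251·11
So 11·1251 ≡ 1 (mod 2752), hence d = 1251.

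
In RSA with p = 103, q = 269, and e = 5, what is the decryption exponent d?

φ(n) = (p−1)(q−1) = 102·268 = 27336.
Need d with 5·d ≡ 1 (mod 27336). Apply the extended Euclidean algorithm:
27336 = 5467·5 + 1
5 = 5·1 + 0
Back-substitute:
1 = 27336 − 5467·5
So 5·(-5467) ≡ 1 (mod 27336), hence d ≡ -5467 ≡ 21869 (mod 27336).

21869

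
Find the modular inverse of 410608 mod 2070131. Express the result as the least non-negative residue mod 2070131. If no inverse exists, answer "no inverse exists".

Extended Euclidean algorithm:
2070131 = 5*410608 + 17091
410608 = 24*17091 + 424
17091 = 40*424 + 131
424 = 3*131 + 31
131 = 4*31 + 7
31 = 4*7 + 3
7 = 2*3 + 1
3 = 3*1 + 0
gcd = 1, so the inverse exists. Back-substitute:
1 = 7 − 2·3
1 = −2·31 + 9·7
1 = 9·131 − 38·31
1 = −38·424 + 123·131
1 = 123·17091 − 4958·424
1 = −4958·410608 + 119115·17091
1 = 119115·2070131 − 600533·410608
So 410608·(-600533) ≡ 1 (mod 2070131), and -600533 ≡ 1469598 (mod 2070131).

1469598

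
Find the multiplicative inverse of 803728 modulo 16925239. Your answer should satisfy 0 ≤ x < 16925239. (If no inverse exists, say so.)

879589

Apply the Euclidean algorithm to 16925239 and 803728:
16925239 = 21·803728 + 46951
803728 = 17·46951 + 5561
46951 = 8·5561 + 2463
5561 = 2·2463 + 635
2463 = 3·635 + 558
635 = 1·558 + 77
558 = 7·77 + 19
77 = 4·19 + 1
19 = 19·1 + 0
The gcd is 1. Working backward:
1 = 77 − 4·19
1 = −4·558 + 29·77
1 = 29·635 − 33·558
1 = −33·2463 + 128·635
1 = 128·5561 − 289·2463
1 = −289·46951 + 2440·5561
1 = 2440·803728 − 41769·46951
1 = −41769·16925239 + 879589·803728
So 803728·879589 ≡ 1 (mod 16925239).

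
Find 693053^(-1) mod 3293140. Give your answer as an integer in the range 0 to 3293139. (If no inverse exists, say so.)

Extended Euclidean algorithm:
3293140 = 4*693053 + 520928
693053 = 1*520928 + 172125
520928 = 3*172125 + 4553
172125 = 37*4553 + 3664
4553 = 1*3664 + 889
3664 = 4*889 + 108
889 = 8*108 + 25
108 = 4*25 + 8
25 = 3*8 + 1
8 = 8*1 + 0
gcd = 1, so the inverse exists. Back-substitute:
1 = 25 − 3·8
1 = −3·108 + 13·25
1 = 13·889 − 107·108
1 = −107·3664 + 441·889
1 = 441·4553 − 548·3664
1 = −548·172125 + 20717·4553
1 = 20717·520928 − 62699·172125
1 = −62699·693053 + 83416·520928
1 = 83416·3293140 − 396363·693053
So 693053·(-396363) ≡ 1 (mod 3293140), and -396363 ≡ 2896777 (mod 3293140).

2896777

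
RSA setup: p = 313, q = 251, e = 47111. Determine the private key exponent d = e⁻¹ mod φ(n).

φ(n) = (p−1)(q−1) = 312·250 = 78000.
Need d with 47111·d ≡ 1 (mod 78000). Apply the extended Euclidean algorithm:
78000 = 1*47111 + 30889
47111 = 1*30889 + 16222
30889 = 1*16222 + 14667
16222 = 1*14667 + 1555
14667 = 9*1555 + 672
1555 = 2*672 + 211
672 = 3*211 + 39
211 = 5*39 + 16
39 = 2*16 + 7
16 = 2*7 + 2
7 = 3*2 + 1
2 = 2*1 + 0
Back-substitute:
1 = 7 − 3·2
1 = −3·16 + 7·7
1 = 7·39 − 17·16
1 = −17·211 + 92·39
1 = 92·672 − 293·211
1 = −293·1555 + 678·672
1 = 678·14667 − 6395·1555
1 = −6395·16222 + 7073·14667
1 = 7073·30889 − 13468·16222
1 = −13468·47111 + 20541·30889
1 = 20541·78000 − 34009·47111
So 47111·(-34009) ≡ 1 (mod 78000), hence d ≡ -34009 ≡ 43991 (mod 78000).

43991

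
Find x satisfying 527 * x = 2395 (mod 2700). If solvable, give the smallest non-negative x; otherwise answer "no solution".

1685

First find gcd(527, 2700):
2700 = 5·527 + 65
527 = 8·65 + 7
65 = 9·7 + 2
7 = 3·2 + 1
2 = 2·1 + 0
gcd = 1, so a unique solution mod 2700 exists.
Back-substitute for the Bézout coefficients:
1 = 7 − 3·2
1 = −3·65 + 28·7
1 = 28·527 − 227·65
1 = −227·2700 + 1163·527
So 527·(1163) ≡ 1 (mod 2700), giving 527⁻¹ ≡ 1163.
x ≡ 527⁻¹·2395 ≡ 1163·2395 ≡ 1685 (mod 2700).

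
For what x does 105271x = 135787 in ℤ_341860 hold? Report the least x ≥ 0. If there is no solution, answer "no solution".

First find gcd(105271, 341860):
341860 = 3*105271 + 26047
105271 = 4*26047 + 1083
26047 = 24*1083 + 55
1083 = 19*55 + 38
55 = 1*38 + 17
38 = 2*17 + 4
17 = 4*4 + 1
4 = 4*1 + 0
gcd = 1, so a unique solution mod 341860 exists.
Back-substitute for the Bézout coefficients:
1 = 17 − 4·4
1 = −4·38 + 9·17
1 = 9·55 − 13·38
1 = −13·1083 + 256·55
1 = 256·26047 − 6157·1083
1 = −6157·105271 + 24884·26047
1 = 24884·341860 − 80809·105271
So 105271·(-80809) ≡ 1 (mod 341860), giving 105271⁻¹ ≡ 261051.
x ≡ 105271⁻¹·135787 ≡ 261051·135787 ≡ 210597 (mod 341860).

210597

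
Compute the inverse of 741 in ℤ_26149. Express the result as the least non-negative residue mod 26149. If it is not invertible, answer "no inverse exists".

17962

gcd(26149, 741) by repeated division:
26149 = 35×741 + 214
741 = 3×214 + 99
214 = 2×99 + 16
99 = 6×16 + 3
16 = 5×3 + 1
3 = 3×1 + 0
The gcd is 1. Working backward:
1 = 16 − 5·3
1 = −5·99 + 31·16
1 = 31·214 − 67·99
1 = −67·741 + 232·214
1 = 232·26149 − 8187·741
Thus 741·(-8187) ≡ 1 (mod 26149); reducing, -8187 mod 26149 = 17962.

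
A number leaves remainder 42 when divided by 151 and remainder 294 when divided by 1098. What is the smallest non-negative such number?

Write x = 42 + 151·k. Then 151·k ≡ 294 − 42 ≡ 252 (mod 1098).
Need 151⁻¹ mod 1098. Extended Euclid on (1098, 151):
1098 = 7×151 + 41
151 = 3×41 + 28
41 = 1×28 + 13
28 = 2×13 + 2
13 = 6×2 + 1
2 = 2×1 + 0
Back-substitute:
1 = 13 − 6·2
1 = −6·28 + 13·13
1 = 13·41 − 19·28
1 = −19·151 + 70·41
1 = 70·1098 − 509·151
151⁻¹ ≡ 589 (mod 1098), so k ≡ 589·252 ≡ 198 (mod 1098).
x = 42 + 151·198 = 29940.

29940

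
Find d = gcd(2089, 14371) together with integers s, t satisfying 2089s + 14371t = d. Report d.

1

Repeated division:
14371 = 6*2089 + 1837
2089 = 1*1837 + 252
1837 = 7*252 + 73
252 = 3*73 + 33
73 = 2*33 + 7
33 = 4*7 + 5
7 = 1*5 + 2
5 = 2*2 + 1
2 = 2*1 + 0
gcd(2089, 14371) = 1.
Express as a combination:
1 = 5 − 2·2
1 = −2·7 + 3·5
1 = 3·33 − 14·7
1 = −14·73 + 31·33
1 = 31·252 − 107·73
1 = −107·1837 + 780·252
1 = 780·2089 − 887·1837
1 = −887·14371 + 6102·2089
So 1 = (-887)·14371 + (6102)·2089.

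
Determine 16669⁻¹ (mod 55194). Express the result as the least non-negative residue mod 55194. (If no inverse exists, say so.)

5629

Run Euclid on (55194, 16669):
55194 = 3·16669 + 5187
16669 = 3·5187 + 1108
5187 = 4·1108 + 755
1108 = 1·755 + 353
755 = 2·353 + 49
353 = 7·49 + 10
49 = 4·10 + 9
10 = 1·9 + 1
9 = 9·1 + 0
The gcd is 1. Working backward:
1 = 10 − 9
1 = −49 + 5·10
1 = 5·353 − 36·49
1 = −36·755 + 77·353
1 = 77·1108 − 113·755
1 = −113·5187 + 529·1108
1 = 529·16669 − 1700·5187
1 = −1700·55194 + 5629·16669
So 16669·5629 ≡ 1 (mod 55194).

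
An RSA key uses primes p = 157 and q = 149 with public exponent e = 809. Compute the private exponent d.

9161

φ(n) = (p−1)(q−1) = 156·148 = 23088.
Need d with 809·d ≡ 1 (mod 23088). Apply the extended Euclidean algorithm:
23088 = 28×809 + 436
809 = 1×436 + 373
436 = 1×373 + 63
373 = 5×63 + 58
63 = 1×58 + 5
58 = 11×5 + 3
5 = 1×3 + 2
3 = 1×2 + 1
2 = 2×1 + 0
Back-substitute:
1 = 3 − 2
1 = −5 + 2·3
1 = 2·58 − 23·5
1 = −23·63 + 25·58
1 = 25·373 − 148·63
1 = −148·436 + 173·373
1 = 173·809 − 321·436
1 = −321·23088 + 9161·809
So 809·9161 ≡ 1 (mod 23088), hence d = 9161.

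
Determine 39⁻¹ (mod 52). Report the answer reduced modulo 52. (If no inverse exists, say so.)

no inverse exists

Compute gcd(39, 52):
52 = 1*39 + 13
39 = 3*13 + 0
gcd(39, 52) = 13 ≠ 1, so 39 has no multiplicative inverse modulo 52.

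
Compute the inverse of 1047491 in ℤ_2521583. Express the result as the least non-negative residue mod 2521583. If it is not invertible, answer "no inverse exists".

82764

gcd(2521583, 1047491) by repeated division:
2521583 = 2×1047491 + 426601
1047491 = 2×426601 + 194289
426601 = 2×194289 + 38023
194289 = 5×38023 + 4174
38023 = 9×4174 + 457
4174 = 9×457 + 61
457 = 7×61 + 30
61 = 2×30 + 1
30 = 30×1 + 0
The gcd is 1. Working backward:
1 = 61 − 2·30
1 = −2·457 + 15·61
1 = 15·4174 − 137·457
1 = −137·38023 + 1248·4174
1 = 1248·194289 − 6377·38023
1 = −6377·426601 + 14002·194289
1 = 14002·1047491 − 34381·426601
1 = −34381·2521583 + 82764·1047491
So 1047491·82764 ≡ 1 (mod 2521583).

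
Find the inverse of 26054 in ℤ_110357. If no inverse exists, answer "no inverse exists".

76213

gcd(110357, 26054) by repeated division:
110357 = 4*26054 + 6141
26054 = 4*6141 + 1490
6141 = 4*1490 + 181
1490 = 8*181 + 42
181 = 4*42 + 13
42 = 3*13 + 3
13 = 4*3 + 1
3 = 3*1 + 0
The gcd is 1. Working backward:
1 = 13 − 4·3
1 = −4·42 + 13·13
1 = 13·181 − 56·42
1 = −56·1490 + 461·181
1 = 461·6141 − 1900·1490
1 = −1900·26054 + 8061·6141
1 = 8061·110357 − 34144·26054
Thus 26054·(-34144) ≡ 1 (mod 110357); reducing, -34144 mod 110357 = 76213.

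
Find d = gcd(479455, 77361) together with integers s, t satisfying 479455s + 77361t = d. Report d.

Euclidean algorithm:
479455 = 6*77361 + 15289
77361 = 5*15289 + 916
15289 = 16*916 + 633
916 = 1*633 + 283
633 = 2*283 + 67
283 = 4*67 + 15
67 = 4*15 + 7
15 = 2*7 + 1
7 = 7*1 + 0
gcd(479455, 77361) = 1.
Express as a combination:
1 = 15 − 2·7
1 = −2·67 + 9·15
1 = 9·283 − 38·67
1 = −38·633 + 85·283
1 = 85·916 − 123·633
1 = −123·15289 + 2053·916
1 = 2053·77361 − 10388·15289
1 = −10388·479455 + 64381·77361
So 1 = (-10388)·479455 + (64381)·77361.

1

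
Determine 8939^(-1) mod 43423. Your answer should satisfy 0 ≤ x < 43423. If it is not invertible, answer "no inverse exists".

Extended Euclidean algorithm:
43423 = 4·8939 + 7667
8939 = 1·7667 + 1272
7667 = 6·1272 + 35
1272 = 36·35 + 12
35 = 2·12 + 11
12 = 1·11 + 1
11 = 11·1 + 0
Since gcd(8939, 43423) = 1, back-substitute to write 1 as a combination:
1 = 12 − 11
1 = −35 + 3·12
1 = 3·1272 − 109·35
1 = −109·7667 + 657·1272
1 = 657·8939 − 766·7667
1 = −766·43423 + 3721·8939
So 8939·3721 ≡ 1 (mod 43423).

3721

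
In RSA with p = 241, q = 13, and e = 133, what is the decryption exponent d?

φ(n) = (p−1)(q−1) = 240·12 = 2880.
Need d with 133·d ≡ 1 (mod 2880). Apply the extended Euclidean algorithm:
2880 = 21×133 + 87
133 = 1×87 + 46
87 = 1×46 + 41
46 = 1×41 + 5
41 = 8×5 + 1
5 = 5×1 + 0
Back-substitute:
1 = 41 − 8·5
1 = −8·46 + 9·41
1 = 9·87 − 17·46
1 = −17·133 + 26·87
1 = 26·2880 − 563·133
So 133·(-563) ≡ 1 (mod 2880), hence d ≡ -563 ≡ 2317 (mod 2880).

2317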